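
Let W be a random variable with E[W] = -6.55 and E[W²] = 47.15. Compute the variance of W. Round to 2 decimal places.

4.25

Var(W) = 47.15 − (-6.55)² = 4.2475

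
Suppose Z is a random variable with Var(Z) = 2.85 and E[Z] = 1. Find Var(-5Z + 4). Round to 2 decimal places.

Var(-5Z + 4) = (-5)²·Var(Z) = 25·2.85 = 71.25

71.25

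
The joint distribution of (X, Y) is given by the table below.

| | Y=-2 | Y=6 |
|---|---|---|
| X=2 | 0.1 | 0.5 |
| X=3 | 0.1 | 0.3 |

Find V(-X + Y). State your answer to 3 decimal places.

E[X] = 2.4,  E[Y] = 4.4,  E[XY] = 10.4
V(X) = 6 − (2.4)² = 0.24;  V(Y) = 29.6 − (4.4)² = 10.24
Cov(X,Y) = 10.4 − (2.4)(4.4) = -0.16
V(-X + Y) = (-1)²·0.24 + (1)²·10.24 + 2·(-1)·(1)·-0.16 = 10.8

10.800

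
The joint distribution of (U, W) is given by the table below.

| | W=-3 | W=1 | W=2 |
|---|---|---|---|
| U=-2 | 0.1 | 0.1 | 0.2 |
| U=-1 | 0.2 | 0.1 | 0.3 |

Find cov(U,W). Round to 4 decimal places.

E[U] = -1.4,  E[W] = 0.3
E[UW] = -0.5
cov(U,W) = E[UW] − E[U]E[W] = -0.5 − (-1.4)(0.3) = -0.08

-0.0800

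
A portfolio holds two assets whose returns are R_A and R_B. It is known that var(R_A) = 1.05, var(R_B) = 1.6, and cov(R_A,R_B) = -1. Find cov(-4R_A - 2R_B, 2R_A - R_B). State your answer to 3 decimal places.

-5.200

cov(-4R_A - 2R_B, 2R_A - R_B) = (-4)(2)var(R_A) + (-2)(-1)var(R_B) + [(-4)(-1) + (-2)(2)]cov(R_A,R_B)
= -8·1.05 + 2·1.6 + 0·-1 = -5.2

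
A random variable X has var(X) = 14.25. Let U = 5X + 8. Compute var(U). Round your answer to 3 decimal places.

356.250

var(5X + 8) = (5)²·var(X) = 25·14.25 = 356.25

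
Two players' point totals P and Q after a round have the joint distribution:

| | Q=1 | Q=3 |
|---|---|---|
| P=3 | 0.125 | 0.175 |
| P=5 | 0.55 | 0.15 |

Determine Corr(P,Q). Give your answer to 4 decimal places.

-0.3611

E[P] = 4.4,  E[Q] = 1.65
E[PQ] = 6.95
Cov(P,Q) = E[PQ] − E[P]E[Q] = 6.95 − (4.4)(1.65) = -0.31
Var(P) = 0.84,  Var(Q) = 0.8775
ρ = -0.31 / √(0.84·0.8775) ≈ -0.3611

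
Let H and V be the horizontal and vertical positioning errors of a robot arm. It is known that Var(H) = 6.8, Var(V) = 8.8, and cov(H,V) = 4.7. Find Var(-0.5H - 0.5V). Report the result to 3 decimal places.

6.250

Var(-0.5H - 0.5V) = (-0.5)²·Var(H) + (-0.5)²·Var(V) + 2·(-0.5)·(-0.5)·cov(H,V)
= 0.25·6.8 + 0.25·8.8 + 0.5·4.7 = 6.25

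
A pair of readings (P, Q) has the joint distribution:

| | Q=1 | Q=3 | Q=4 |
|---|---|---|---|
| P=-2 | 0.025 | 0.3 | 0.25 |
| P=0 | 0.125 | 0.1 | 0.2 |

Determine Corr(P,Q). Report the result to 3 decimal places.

-0.227

E[P] = -1.15,  E[Q] = 3.15
E[PQ] = -3.85
Cov(P,Q) = E[PQ] − E[P]E[Q] = -3.85 − (-1.15)(3.15) = -0.2275
Var(P) = 0.9775,  Var(Q) = 1.0275
ρ = -0.2275 / √(0.9775·1.0275) ≈ -0.227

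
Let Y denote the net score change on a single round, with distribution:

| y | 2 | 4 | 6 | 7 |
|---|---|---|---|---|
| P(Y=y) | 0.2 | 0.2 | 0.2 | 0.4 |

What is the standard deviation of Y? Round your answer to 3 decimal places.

E[Y] = (2)(0.2) + (4)(0.2) + (6)(0.2) + (7)(0.4) = 5.2
E[Y²] = (2)²(0.2) + (4)²(0.2) + (6)²(0.2) + (7)²(0.4) = 30.8
var(Y) = E[Y²] − (E[Y])² = 30.8 − (5.2)² = 3.76
σ(Y) = √3.76 ≈ 1.939

1.939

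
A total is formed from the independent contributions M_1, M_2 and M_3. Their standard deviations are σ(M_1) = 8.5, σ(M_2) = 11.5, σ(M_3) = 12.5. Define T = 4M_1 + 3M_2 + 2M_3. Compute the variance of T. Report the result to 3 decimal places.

2971.250

var(M_1) = 72.25, var(M_2) = 132.25, var(M_3) = 156.25
By independence, var(T) = (4)²var(M_1) + (3)²var(M_2) + (2)²var(M_3)
= (4)²·72.25 + (3)²·132.25 + (2)²·156.25 = 2971.25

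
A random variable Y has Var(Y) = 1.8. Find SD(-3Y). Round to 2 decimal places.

4.02

Var(-3Y) = (-3)²·1.8 = 16.2
SD(-3Y) = √16.2 ≈ 4.02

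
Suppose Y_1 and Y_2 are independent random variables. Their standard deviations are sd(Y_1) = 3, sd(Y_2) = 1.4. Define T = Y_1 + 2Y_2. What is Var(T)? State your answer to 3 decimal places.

16.840

Var(Y_1) = 9, Var(Y_2) = 1.96
By independence, Var(T) = (1)²Var(Y_1) + (2)²Var(Y_2)
= (1)²·9 + (2)²·1.96 = 16.84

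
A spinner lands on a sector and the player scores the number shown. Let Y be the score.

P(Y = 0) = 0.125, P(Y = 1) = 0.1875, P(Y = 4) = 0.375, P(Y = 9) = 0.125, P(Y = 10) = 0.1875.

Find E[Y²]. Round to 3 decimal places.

35.063

E[Y²] = (0)²(0.125) + (1)²(0.1875) + (4)²(0.375) + (9)²(0.125) + (10)²(0.1875) = 35.0625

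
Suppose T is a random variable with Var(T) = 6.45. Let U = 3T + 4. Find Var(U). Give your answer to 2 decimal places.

58.05

Var(3T + 4) = (3)²·Var(T) = 9·6.45 = 58.05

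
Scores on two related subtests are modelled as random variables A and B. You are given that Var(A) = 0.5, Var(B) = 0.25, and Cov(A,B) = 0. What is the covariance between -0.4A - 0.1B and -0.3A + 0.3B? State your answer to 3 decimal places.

0.053

Cov(-0.4A - 0.1B, -0.3A + 0.3B) = (-0.4)(-0.3)Var(A) + (-0.1)(0.3)Var(B) + [(-0.4)(0.3) + (-0.1)(-0.3)]Cov(A,B)
= 0.12·0.5 + -0.03·0.25 + -0.09·0 = 0.0525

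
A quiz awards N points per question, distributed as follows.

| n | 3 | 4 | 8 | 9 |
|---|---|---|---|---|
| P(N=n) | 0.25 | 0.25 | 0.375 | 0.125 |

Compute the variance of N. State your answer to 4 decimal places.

E[N] = (3)(0.25) + (4)(0.25) + (8)(0.375) + (9)(0.125) = 5.875
E[N²] = (3)²(0.25) + (4)²(0.25) + (8)²(0.375) + (9)²(0.125) = 40.375
Var(N) = E[N²] − (E[N])² = 40.375 − (5.875)² = 5.859375

5.8594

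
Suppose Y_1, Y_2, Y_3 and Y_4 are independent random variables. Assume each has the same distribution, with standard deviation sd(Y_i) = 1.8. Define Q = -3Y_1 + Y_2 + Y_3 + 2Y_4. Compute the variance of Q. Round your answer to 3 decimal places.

48.600

Var(Y_i) = (1.8)² = 3.24
By independence, Var(Q) = (-3)²Var(Y_1) + (1)²Var(Y_2) + (1)²Var(Y_3) + (2)²Var(Y_4)
= (-3)²·3.24 + (1)²·3.24 + (1)²·3.24 + (2)²·3.24 = 48.6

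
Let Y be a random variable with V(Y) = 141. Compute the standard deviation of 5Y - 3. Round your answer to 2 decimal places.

V(5Y - 3) = (5)²·141 = 3525
σ(5Y - 3) = √3525 ≈ 59.37

59.37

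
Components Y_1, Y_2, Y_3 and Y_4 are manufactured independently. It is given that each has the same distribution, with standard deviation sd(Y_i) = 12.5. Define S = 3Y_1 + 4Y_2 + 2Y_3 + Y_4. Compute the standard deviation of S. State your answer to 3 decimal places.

68.465

var(Y_i) = (12.5)² = 156.25
By independence, var(S) = (3)²var(Y_1) + (4)²var(Y_2) + (2)²var(Y_3) + (1)²var(Y_4)
= (3)²·156.25 + (4)²·156.25 + (2)²·156.25 + (1)²·156.25 = 4687.5
sd(S) = √4687.5 ≈ 68.465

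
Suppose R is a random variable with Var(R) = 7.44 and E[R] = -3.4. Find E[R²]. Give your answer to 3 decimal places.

19.000

E[R²] = Var(R) + (E[R])² = 7.44 + (-3.4)² = 19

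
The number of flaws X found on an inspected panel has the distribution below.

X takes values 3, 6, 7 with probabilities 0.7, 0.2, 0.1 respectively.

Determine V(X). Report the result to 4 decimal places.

2.4000

E[X] = (3)(0.7) + (6)(0.2) + (7)(0.1) = 4
E[X²] = (3)²(0.7) + (6)²(0.2) + (7)²(0.1) = 18.4
V(X) = E[X²] − (E[X])² = 18.4 − (4)² = 2.4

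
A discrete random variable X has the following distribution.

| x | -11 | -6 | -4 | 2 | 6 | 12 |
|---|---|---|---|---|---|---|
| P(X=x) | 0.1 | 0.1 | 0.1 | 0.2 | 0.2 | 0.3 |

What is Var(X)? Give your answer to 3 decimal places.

58.890

E[X] = (-11)(0.1) + (-6)(0.1) + (-4)(0.1) + (2)(0.2) + (6)(0.2) + (12)(0.3) = 3.1
E[X²] = (-11)²(0.1) + (-6)²(0.1) + (-4)²(0.1) + (2)²(0.2) + (6)²(0.2) + (12)²(0.3) = 68.5
Var(X) = E[X²] − (E[X])² = 68.5 − (3.1)² = 58.89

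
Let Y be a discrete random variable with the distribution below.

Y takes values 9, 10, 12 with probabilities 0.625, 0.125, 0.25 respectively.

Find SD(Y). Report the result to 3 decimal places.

E[Y] = (9)(0.625) + (10)(0.125) + (12)(0.25) = 9.875
E[Y²] = (9)²(0.625) + (10)²(0.125) + (12)²(0.25) = 99.125
var(Y) = E[Y²] − (E[Y])² = 99.125 − (9.875)² = 1.609375
SD(Y) = √1.609375 ≈ 1.269

1.269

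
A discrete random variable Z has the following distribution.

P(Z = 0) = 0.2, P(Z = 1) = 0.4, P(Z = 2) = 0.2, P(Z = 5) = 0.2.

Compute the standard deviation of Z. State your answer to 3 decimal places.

1.720

E[Z] = (0)(0.2) + (1)(0.4) + (2)(0.2) + (5)(0.2) = 1.8
E[Z²] = (0)²(0.2) + (1)²(0.4) + (2)²(0.2) + (5)²(0.2) = 6.2
Var(Z) = E[Z²] − (E[Z])² = 6.2 − (1.8)² = 2.96
SD(Z) = √2.96 ≈ 1.720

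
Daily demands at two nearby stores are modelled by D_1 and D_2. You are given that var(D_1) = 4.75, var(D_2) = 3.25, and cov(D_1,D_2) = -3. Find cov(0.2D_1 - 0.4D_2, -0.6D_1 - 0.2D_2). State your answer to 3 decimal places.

cov(0.2D_1 - 0.4D_2, -0.6D_1 - 0.2D_2) = (0.2)(-0.6)var(D_1) + (-0.4)(-0.2)var(D_2) + [(0.2)(-0.2) + (-0.4)(-0.6)]cov(D_1,D_2)
= -0.12·4.75 + 0.08·3.25 + 0.2·-3 = -0.91

-0.910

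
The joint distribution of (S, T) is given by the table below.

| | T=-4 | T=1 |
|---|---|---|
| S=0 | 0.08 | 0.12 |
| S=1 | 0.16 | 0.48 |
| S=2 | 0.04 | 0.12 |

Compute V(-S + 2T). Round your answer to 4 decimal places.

19.9424

E[S] = 0.96,  E[T] = -0.4,  E[ST] = -0.24
V(S) = 1.28 − (0.96)² = 0.3584;  V(T) = 5.2 − (-0.4)² = 5.04
Cov(S,T) = -0.24 − (0.96)(-0.4) = 0.144
V(-S + 2T) = (-1)²·0.3584 + (2)²·5.04 + 2·(-1)·(2)·0.144 = 19.9424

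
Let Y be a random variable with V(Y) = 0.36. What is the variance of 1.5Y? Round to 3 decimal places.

0.810

V(1.5Y) = (1.5)²·V(Y) = 2.25·0.36 = 0.81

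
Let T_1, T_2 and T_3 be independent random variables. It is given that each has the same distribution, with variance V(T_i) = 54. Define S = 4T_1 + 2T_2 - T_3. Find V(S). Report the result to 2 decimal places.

By independence, V(S) = (4)²V(T_1) + (2)²V(T_2) + (-1)²V(T_3)
= (4)²·54 + (2)²·54 + (-1)²·54 = 1134

1134.00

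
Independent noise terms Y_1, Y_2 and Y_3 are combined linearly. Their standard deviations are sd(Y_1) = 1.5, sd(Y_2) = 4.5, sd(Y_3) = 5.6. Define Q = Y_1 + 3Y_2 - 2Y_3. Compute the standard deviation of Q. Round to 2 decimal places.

17.61

V(Y_1) = 2.25, V(Y_2) = 20.25, V(Y_3) = 31.36
By independence, V(Q) = (1)²V(Y_1) + (3)²V(Y_2) + (-2)²V(Y_3)
= (1)²·2.25 + (3)²·20.25 + (-2)²·31.36 = 309.94
sd(Q) = √309.94 ≈ 17.61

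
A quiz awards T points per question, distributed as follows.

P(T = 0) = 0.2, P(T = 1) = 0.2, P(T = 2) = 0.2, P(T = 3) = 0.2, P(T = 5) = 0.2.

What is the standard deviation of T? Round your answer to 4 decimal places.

1.7205

E[T] = (0)(0.2) + (1)(0.2) + (2)(0.2) + (3)(0.2) + (5)(0.2) = 2.2
E[T²] = (0)²(0.2) + (1)²(0.2) + (2)²(0.2) + (3)²(0.2) + (5)²(0.2) = 7.8
var(T) = E[T²] − (E[T])² = 7.8 − (2.2)² = 2.96
sd(T) = √2.96 ≈ 1.7205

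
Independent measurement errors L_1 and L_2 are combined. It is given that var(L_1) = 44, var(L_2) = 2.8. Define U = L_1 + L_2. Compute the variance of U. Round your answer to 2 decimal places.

46.80

By independence, var(U) = (1)²var(L_1) + (1)²var(L_2)
= (1)²·44 + (1)²·2.8 = 46.8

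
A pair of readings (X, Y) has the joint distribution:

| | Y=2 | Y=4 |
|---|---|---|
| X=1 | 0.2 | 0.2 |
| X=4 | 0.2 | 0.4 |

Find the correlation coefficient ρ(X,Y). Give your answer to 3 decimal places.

0.167

E[X] = 2.8,  E[Y] = 3.2
E[XY] = 9.2
Cov(X,Y) = E[XY] − E[X]E[Y] = 9.2 − (2.8)(3.2) = 0.24
Var(X) = 2.16,  Var(Y) = 0.96
ρ = 0.24 / √(2.16·0.96) ≈ 0.167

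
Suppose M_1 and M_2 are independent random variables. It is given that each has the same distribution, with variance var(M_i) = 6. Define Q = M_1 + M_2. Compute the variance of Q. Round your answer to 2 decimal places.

12.00

By independence, var(Q) = (1)²var(M_1) + (1)²var(M_2)
= (1)²·6 + (1)²·6 = 12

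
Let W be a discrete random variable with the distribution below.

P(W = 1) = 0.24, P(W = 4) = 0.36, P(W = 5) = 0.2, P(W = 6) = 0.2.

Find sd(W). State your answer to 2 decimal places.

E[W] = (1)(0.24) + (4)(0.36) + (5)(0.2) + (6)(0.2) = 3.88
E[W²] = (1)²(0.24) + (4)²(0.36) + (5)²(0.2) + (6)²(0.2) = 18.2
Var(W) = E[W²] − (E[W])² = 18.2 − (3.88)² = 3.1456
sd(W) = √3.1456 ≈ 1.77

1.77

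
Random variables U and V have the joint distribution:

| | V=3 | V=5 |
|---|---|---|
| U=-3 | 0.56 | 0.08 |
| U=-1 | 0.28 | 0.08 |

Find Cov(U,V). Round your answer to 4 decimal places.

0.0896

E[U] = -2.28,  E[V] = 3.32
E[UV] = -7.48
Cov(U,V) = E[UV] − E[U]E[V] = -7.48 − (-2.28)(3.32) = 0.0896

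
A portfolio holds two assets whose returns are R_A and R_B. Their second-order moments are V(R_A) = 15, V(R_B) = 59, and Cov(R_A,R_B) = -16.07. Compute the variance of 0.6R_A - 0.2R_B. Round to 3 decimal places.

V(0.6R_A - 0.2R_B) = (0.6)²·V(R_A) + (-0.2)²·V(R_B) + 2·(0.6)·(-0.2)·Cov(R_A,R_B)
= 0.36·15 + 0.04·59 + -0.24·-16.07 = 11.6168

11.617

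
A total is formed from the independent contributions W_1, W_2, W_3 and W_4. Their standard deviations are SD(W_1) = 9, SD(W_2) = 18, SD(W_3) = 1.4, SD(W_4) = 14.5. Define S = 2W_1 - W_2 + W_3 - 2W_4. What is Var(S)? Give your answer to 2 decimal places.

1490.96

Var(W_1) = 81, Var(W_2) = 324, Var(W_3) = 1.96, Var(W_4) = 210.25
By independence, Var(S) = (2)²Var(W_1) + (-1)²Var(W_2) + (1)²Var(W_3) + (-2)²Var(W_4)
= (2)²·81 + (-1)²·324 + (1)²·1.96 + (-2)²·210.25 = 1490.96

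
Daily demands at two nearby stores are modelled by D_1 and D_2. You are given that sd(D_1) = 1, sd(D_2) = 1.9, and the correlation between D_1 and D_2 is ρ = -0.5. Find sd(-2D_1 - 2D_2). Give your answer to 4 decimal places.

V(D_1) = (1)² = 1;  V(D_2) = (1.9)² = 3.61
cov(D_1,D_2) = ρ·sd(D_1)·sd(D_2) = -0.5·1·1.9 = -0.95
V(-2D_1 - 2D_2) = (-2)²·V(D_1) + (-2)²·V(D_2) + 2·(-2)·(-2)·cov(D_1,D_2)
= 4·1 + 4·3.61 + 8·-0.95 = 10.84
sd(-2D_1 - 2D_2) = √10.84 ≈ 3.2924

3.2924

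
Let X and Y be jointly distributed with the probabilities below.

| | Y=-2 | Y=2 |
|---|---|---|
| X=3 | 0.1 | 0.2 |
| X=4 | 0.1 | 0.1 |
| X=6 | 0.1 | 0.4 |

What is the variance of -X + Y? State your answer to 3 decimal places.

E[X] = 4.7,  E[Y] = 0.8,  E[XY] = 4.2
Var(X) = 23.9 − (4.7)² = 1.81;  Var(Y) = 4 − (0.8)² = 3.36
Cov(X,Y) = 4.2 − (4.7)(0.8) = 0.44
Var(-X + Y) = (-1)²·1.81 + (1)²·3.36 + 2·(-1)·(1)·0.44 = 4.29

4.290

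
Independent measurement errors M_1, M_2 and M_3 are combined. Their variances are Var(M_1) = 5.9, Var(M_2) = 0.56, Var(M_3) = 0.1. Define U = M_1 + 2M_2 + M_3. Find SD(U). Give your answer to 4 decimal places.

By independence, Var(U) = (1)²Var(M_1) + (2)²Var(M_2) + (1)²Var(M_3)
= (1)²·5.9 + (2)²·0.56 + (1)²·0.1 = 8.24
SD(U) = √8.24 ≈ 2.8705

2.8705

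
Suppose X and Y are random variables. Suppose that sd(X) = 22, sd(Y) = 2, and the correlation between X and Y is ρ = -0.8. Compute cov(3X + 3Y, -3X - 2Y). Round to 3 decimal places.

Var(X) = (22)² = 484;  Var(Y) = (2)² = 4
cov(X,Y) = ρ·sd(X)·sd(Y) = -0.8·22·2 = -35.2
cov(3X + 3Y, -3X - 2Y) = (3)(-3)Var(X) + (3)(-2)Var(Y) + [(3)(-2) + (3)(-3)]cov(X,Y)
= -9·484 + -6·4 + -15·-35.2 = -3852

-3852.000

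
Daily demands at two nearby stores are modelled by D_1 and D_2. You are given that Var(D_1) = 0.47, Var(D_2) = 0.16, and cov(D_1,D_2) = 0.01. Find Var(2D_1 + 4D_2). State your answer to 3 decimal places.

Var(2D_1 + 4D_2) = (2)²·Var(D_1) + (4)²·Var(D_2) + 2·(2)·(4)·cov(D_1,D_2)
= 4·0.47 + 16·0.16 + 16·0.01 = 4.6

4.600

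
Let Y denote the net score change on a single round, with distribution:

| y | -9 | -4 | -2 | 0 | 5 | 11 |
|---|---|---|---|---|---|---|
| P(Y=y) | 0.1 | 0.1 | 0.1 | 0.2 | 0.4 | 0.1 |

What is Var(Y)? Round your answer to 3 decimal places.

29.640

E[Y] = (-9)(0.1) + (-4)(0.1) + (-2)(0.1) + (0)(0.2) + (5)(0.4) + (11)(0.1) = 1.6
E[Y²] = (-9)²(0.1) + (-4)²(0.1) + (-2)²(0.1) + (0)²(0.2) + (5)²(0.4) + (11)²(0.1) = 32.2
Var(Y) = E[Y²] − (E[Y])² = 32.2 − (1.6)² = 29.64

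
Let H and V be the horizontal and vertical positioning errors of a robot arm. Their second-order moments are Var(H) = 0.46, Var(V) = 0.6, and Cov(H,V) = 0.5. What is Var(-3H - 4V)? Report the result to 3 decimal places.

25.740

Var(-3H - 4V) = (-3)²·Var(H) + (-4)²·Var(V) + 2·(-3)·(-4)·Cov(H,V)
= 9·0.46 + 16·0.6 + 24·0.5 = 25.74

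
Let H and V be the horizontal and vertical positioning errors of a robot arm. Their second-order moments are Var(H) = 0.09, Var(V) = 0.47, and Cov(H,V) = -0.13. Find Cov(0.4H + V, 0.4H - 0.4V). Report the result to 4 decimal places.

Cov(0.4H + V, 0.4H - 0.4V) = (0.4)(0.4)Var(H) + (1)(-0.4)Var(V) + [(0.4)(-0.4) + (1)(0.4)]Cov(H,V)
= 0.16·0.09 + -0.4·0.47 + 0.24·-0.13 = -0.2048

-0.2048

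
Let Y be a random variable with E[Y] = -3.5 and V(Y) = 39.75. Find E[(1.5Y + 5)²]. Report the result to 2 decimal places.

E[1.5Y + 5] = 1.5·-3.5 + 5 = -0.25
V(1.5Y + 5) = (1.5)²·39.75 = 89.4375
E[(1.5Y + 5)²] = V((1.5Y + 5)) + (E[(1.5Y + 5)])² = 89.4375 + (-0.25)² = 89.5

89.50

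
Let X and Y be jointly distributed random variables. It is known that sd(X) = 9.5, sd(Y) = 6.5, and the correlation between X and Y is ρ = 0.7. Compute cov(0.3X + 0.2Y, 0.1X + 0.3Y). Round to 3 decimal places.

9.997

var(X) = (9.5)² = 90.25;  var(Y) = (6.5)² = 42.25
cov(X,Y) = ρ·sd(X)·sd(Y) = 0.7·9.5·6.5 = 43.225
cov(0.3X + 0.2Y, 0.1X + 0.3Y) = (0.3)(0.1)var(X) + (0.2)(0.3)var(Y) + [(0.3)(0.3) + (0.2)(0.1)]cov(X,Y)
= 0.03·90.25 + 0.06·42.25 + 0.11·43.225 = 9.99725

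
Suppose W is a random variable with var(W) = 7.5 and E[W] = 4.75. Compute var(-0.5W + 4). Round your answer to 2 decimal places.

var(-0.5W + 4) = (-0.5)²·var(W) = 0.25·7.5 = 1.875

1.88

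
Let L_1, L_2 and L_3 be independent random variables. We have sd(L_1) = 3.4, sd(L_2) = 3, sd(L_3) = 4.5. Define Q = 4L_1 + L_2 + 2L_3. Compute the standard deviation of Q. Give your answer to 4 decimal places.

16.5819

Var(L_1) = 11.56, Var(L_2) = 9, Var(L_3) = 20.25
By independence, Var(Q) = (4)²Var(L_1) + (1)²Var(L_2) + (2)²Var(L_3)
= (4)²·11.56 + (1)²·9 + (2)²·20.25 = 274.96
sd(Q) = √274.96 ≈ 16.5819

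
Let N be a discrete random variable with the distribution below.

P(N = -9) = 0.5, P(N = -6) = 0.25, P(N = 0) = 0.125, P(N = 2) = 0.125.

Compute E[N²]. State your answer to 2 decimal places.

E[N²] = (-9)²(0.5) + (-6)²(0.25) + (0)²(0.125) + (2)²(0.125) = 50

50.00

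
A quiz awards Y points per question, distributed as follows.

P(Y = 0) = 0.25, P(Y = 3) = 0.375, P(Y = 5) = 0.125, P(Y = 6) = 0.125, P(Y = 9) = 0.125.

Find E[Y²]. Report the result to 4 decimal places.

21.1250

E[Y²] = (0)²(0.25) + (3)²(0.375) + (5)²(0.125) + (6)²(0.125) + (9)²(0.125) = 21.125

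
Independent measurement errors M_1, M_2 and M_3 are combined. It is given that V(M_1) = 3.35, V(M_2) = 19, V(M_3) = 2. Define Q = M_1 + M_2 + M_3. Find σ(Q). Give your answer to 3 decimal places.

4.935

By independence, V(Q) = (1)²V(M_1) + (1)²V(M_2) + (1)²V(M_3)
= (1)²·3.35 + (1)²·19 + (1)²·2 = 24.35
σ(Q) = √24.35 ≈ 4.935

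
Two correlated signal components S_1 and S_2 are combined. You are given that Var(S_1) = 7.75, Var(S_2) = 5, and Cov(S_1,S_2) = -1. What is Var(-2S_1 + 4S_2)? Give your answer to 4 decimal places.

127.0000

Var(-2S_1 + 4S_2) = (-2)²·Var(S_1) + (4)²·Var(S_2) + 2·(-2)·(4)·Cov(S_1,S_2)
= 4·7.75 + 16·5 + -16·-1 = 127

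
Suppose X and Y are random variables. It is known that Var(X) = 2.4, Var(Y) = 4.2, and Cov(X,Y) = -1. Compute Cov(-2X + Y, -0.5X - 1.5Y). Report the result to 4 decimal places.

-6.4000

Cov(-2X + Y, -0.5X - 1.5Y) = (-2)(-0.5)Var(X) + (1)(-1.5)Var(Y) + [(-2)(-1.5) + (1)(-0.5)]Cov(X,Y)
= 1·2.4 + -1.5·4.2 + 2.5·-1 = -6.4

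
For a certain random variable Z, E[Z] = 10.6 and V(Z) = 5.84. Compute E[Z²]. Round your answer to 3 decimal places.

118.200

E[Z²] = V(Z) + (E[Z])² = 5.84 + (10.6)² = 118.2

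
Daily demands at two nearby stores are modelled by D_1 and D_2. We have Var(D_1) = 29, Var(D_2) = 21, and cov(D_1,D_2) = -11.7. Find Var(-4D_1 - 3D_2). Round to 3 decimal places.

372.200

Var(-4D_1 - 3D_2) = (-4)²·Var(D_1) + (-3)²·Var(D_2) + 2·(-4)·(-3)·cov(D_1,D_2)
= 16·29 + 9·21 + 24·-11.7 = 372.2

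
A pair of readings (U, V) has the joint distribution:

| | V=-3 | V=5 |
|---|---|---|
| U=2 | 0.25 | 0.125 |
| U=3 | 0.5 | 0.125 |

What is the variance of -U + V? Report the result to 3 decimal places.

12.734

E[U] = 2.625,  E[V] = -1,  E[UV] = -2.875
Var(U) = 7.125 − (2.625)² = 0.234375;  Var(V) = 13 − (-1)² = 12
cov(U,V) = -2.875 − (2.625)(-1) = -0.25
Var(-U + V) = (-1)²·0.234375 + (1)²·12 + 2·(-1)·(1)·-0.25 = 12.734375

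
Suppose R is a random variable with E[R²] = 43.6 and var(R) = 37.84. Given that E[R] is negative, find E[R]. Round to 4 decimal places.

(E[R])² = E[R²] − var(R) = 43.6 − 37.84 = 5.76
E[R] = −√5.76 = -2.4

-2.4000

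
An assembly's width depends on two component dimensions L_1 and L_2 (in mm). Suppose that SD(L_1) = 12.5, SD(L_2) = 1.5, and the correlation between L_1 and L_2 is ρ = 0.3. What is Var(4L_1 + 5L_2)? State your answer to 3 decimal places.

Var(L_1) = (12.5)² = 156.25;  Var(L_2) = (1.5)² = 2.25
cov(L_1,L_2) = ρ·SD(L_1)·SD(L_2) = 0.3·12.5·1.5 = 5.625
Var(4L_1 + 5L_2) = (4)²·Var(L_1) + (5)²·Var(L_2) + 2·(4)·(5)·cov(L_1,L_2)
= 16·156.25 + 25·2.25 + 40·5.625 = 2781.25

2781.250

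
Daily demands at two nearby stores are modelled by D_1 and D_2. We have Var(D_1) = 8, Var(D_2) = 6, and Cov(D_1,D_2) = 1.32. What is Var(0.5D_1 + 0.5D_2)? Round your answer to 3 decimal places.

Var(0.5D_1 + 0.5D_2) = (0.5)²·Var(D_1) + (0.5)²·Var(D_2) + 2·(0.5)·(0.5)·Cov(D_1,D_2)
= 0.25·8 + 0.25·6 + 0.5·1.32 = 4.16

4.160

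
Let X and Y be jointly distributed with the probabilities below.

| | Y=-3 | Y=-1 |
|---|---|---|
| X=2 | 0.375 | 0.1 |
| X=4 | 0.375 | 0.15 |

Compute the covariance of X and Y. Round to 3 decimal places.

0.075

E[X] = 3.05,  E[Y] = -2.5
E[XY] = -7.55
cov(X,Y) = E[XY] − E[X]E[Y] = -7.55 − (3.05)(-2.5) = 0.075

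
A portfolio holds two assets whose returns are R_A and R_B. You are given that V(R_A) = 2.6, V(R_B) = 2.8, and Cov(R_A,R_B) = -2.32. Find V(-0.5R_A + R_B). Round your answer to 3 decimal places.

V(-0.5R_A + R_B) = (-0.5)²·V(R_A) + (1)²·V(R_B) + 2·(-0.5)·(1)·Cov(R_A,R_B)
= 0.25·2.6 + 1·2.8 + -1·-2.32 = 5.77

5.770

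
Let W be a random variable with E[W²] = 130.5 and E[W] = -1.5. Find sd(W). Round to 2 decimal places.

V(W) = 130.5 − (-1.5)² = 128.25
sd(W) = √128.25 ≈ 11.32

11.32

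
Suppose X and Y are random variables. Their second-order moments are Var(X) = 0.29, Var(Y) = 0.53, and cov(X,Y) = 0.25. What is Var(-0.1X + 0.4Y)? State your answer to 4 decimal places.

Var(-0.1X + 0.4Y) = (-0.1)²·Var(X) + (0.4)²·Var(Y) + 2·(-0.1)·(0.4)·cov(X,Y)
= 0.01·0.29 + 0.16·0.53 + -0.08·0.25 = 0.0677

0.0677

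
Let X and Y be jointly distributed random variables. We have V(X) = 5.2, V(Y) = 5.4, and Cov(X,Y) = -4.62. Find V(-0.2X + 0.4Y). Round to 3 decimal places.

V(-0.2X + 0.4Y) = (-0.2)²·V(X) + (0.4)²·V(Y) + 2·(-0.2)·(0.4)·Cov(X,Y)
= 0.04·5.2 + 0.16·5.4 + -0.16·-4.62 = 1.8112

1.811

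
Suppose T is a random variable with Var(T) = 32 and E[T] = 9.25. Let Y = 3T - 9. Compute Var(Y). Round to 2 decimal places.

Var(3T - 9) = (3)²·Var(T) = 9·32 = 288

288.00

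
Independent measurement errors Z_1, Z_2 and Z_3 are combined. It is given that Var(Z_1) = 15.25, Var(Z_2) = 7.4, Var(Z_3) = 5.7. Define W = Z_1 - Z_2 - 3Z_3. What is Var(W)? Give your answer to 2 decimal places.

73.95

By independence, Var(W) = (1)²Var(Z_1) + (-1)²Var(Z_2) + (-3)²Var(Z_3)
= (1)²·15.25 + (-1)²·7.4 + (-3)²·5.7 = 73.95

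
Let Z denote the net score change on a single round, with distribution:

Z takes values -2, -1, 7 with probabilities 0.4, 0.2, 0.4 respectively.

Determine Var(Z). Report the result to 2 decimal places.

18.16

E[Z] = (-2)(0.4) + (-1)(0.2) + (7)(0.4) = 1.8
E[Z²] = (-2)²(0.4) + (-1)²(0.2) + (7)²(0.4) = 21.4
Var(Z) = E[Z²] − (E[Z])² = 21.4 − (1.8)² = 18.16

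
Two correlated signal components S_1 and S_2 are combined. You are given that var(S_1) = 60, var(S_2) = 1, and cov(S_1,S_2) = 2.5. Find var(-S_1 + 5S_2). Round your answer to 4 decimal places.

60.0000

var(-S_1 + 5S_2) = (-1)²·var(S_1) + (5)²·var(S_2) + 2·(-1)·(5)·cov(S_1,S_2)
= 1·60 + 25·1 + -10·2.5 = 60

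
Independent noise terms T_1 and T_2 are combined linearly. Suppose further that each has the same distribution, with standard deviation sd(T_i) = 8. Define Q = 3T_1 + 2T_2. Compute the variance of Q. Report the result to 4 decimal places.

832.0000

V(T_i) = (8)² = 64
By independence, V(Q) = (3)²V(T_1) + (2)²V(T_2)
= (3)²·64 + (2)²·64 = 832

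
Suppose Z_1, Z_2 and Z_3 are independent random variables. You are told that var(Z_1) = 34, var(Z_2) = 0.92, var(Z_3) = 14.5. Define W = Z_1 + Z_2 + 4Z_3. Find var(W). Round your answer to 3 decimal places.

266.920

By independence, var(W) = (1)²var(Z_1) + (1)²var(Z_2) + (4)²var(Z_3)
= (1)²·34 + (1)²·0.92 + (4)²·14.5 = 266.92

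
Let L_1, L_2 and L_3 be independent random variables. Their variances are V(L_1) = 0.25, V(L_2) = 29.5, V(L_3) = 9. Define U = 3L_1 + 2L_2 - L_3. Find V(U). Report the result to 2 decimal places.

129.25

By independence, V(U) = (3)²V(L_1) + (2)²V(L_2) + (-1)²V(L_3)
= (3)²·0.25 + (2)²·29.5 + (-1)²·9 = 129.25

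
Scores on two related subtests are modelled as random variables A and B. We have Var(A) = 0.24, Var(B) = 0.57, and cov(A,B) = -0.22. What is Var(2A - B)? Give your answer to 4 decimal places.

Var(2A - B) = (2)²·Var(A) + (-1)²·Var(B) + 2·(2)·(-1)·cov(A,B)
= 4·0.24 + 1·0.57 + -4·-0.22 = 2.41

2.4100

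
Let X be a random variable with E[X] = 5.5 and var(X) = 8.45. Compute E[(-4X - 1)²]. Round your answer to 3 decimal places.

E[-4X - 1] = -4·5.5 − 1 = -23
var(-4X - 1) = (-4)²·8.45 = 135.2
E[(-4X - 1)²] = var((-4X - 1)) + (E[(-4X - 1)])² = 135.2 + (-23)² = 664.2

664.200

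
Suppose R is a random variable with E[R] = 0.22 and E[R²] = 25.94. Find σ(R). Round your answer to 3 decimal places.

var(R) = 25.94 − (0.22)² = 25.8916
σ(R) = √25.8916 ≈ 5.088

5.088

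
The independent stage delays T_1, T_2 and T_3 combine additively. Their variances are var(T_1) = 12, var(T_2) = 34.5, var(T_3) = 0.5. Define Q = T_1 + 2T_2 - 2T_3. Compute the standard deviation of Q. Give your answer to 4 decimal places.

12.3288

By independence, var(Q) = (1)²var(T_1) + (2)²var(T_2) + (-2)²var(T_3)
= (1)²·12 + (2)²·34.5 + (-2)²·0.5 = 152
σ(Q) = √152 ≈ 12.3288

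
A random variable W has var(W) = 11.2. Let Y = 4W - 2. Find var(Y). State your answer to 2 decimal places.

var(4W - 2) = (4)²·var(W) = 16·11.2 = 179.2

179.20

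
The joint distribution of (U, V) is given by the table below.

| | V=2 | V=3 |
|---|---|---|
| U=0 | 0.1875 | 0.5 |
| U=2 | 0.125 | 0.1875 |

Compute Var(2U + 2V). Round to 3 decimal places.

E[U] = 0.625,  E[V] = 2.6875,  E[UV] = 1.625
Var(U) = 1.25 − (0.625)² = 0.859375;  Var(V) = 7.4375 − (2.6875)² = 0.21484375
cov(U,V) = 1.625 − (0.625)(2.6875) = -0.0546875
Var(2U + 2V) = (2)²·0.859375 + (2)²·0.21484375 + 2·(2)·(2)·-0.0546875 = 3.859375

3.859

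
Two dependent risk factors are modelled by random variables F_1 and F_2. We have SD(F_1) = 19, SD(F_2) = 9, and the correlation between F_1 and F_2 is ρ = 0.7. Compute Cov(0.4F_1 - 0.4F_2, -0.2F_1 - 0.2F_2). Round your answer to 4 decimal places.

-22.4000

Var(F_1) = (19)² = 361;  Var(F_2) = (9)² = 81
Cov(F_1,F_2) = ρ·SD(F_1)·SD(F_2) = 0.7·19·9 = 119.7
Cov(0.4F_1 - 0.4F_2, -0.2F_1 - 0.2F_2) = (0.4)(-0.2)Var(F_1) + (-0.4)(-0.2)Var(F_2) + [(0.4)(-0.2) + (-0.4)(-0.2)]Cov(F_1,F_2)
= -0.08·361 + 0.08·81 + 0·119.7 = -22.4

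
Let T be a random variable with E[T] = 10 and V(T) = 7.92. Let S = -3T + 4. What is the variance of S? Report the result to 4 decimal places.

71.2800

V(-3T + 4) = (-3)²·V(T) = 9·7.92 = 71.28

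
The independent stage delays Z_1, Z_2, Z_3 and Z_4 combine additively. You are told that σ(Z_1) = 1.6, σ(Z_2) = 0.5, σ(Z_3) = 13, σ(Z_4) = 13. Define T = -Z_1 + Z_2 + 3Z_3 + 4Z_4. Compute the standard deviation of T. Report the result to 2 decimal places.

V(Z_1) = 2.56, V(Z_2) = 0.25, V(Z_3) = 169, V(Z_4) = 169
By independence, V(T) = (-1)²V(Z_1) + (1)²V(Z_2) + (3)²V(Z_3) + (4)²V(Z_4)
= (-1)²·2.56 + (1)²·0.25 + (3)²·169 + (4)²·169 = 4227.81
σ(T) = √4227.81 ≈ 65.02

65.02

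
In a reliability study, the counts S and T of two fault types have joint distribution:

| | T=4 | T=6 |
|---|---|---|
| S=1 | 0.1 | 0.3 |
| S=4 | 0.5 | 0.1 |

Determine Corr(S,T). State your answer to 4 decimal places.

-0.5833

E[S] = 2.8,  E[T] = 4.8
E[ST] = 12.6
Cov(S,T) = E[ST] − E[S]E[T] = 12.6 − (2.8)(4.8) = -0.84
var(S) = 2.16,  var(T) = 0.96
ρ = -0.84 / √(2.16·0.96) ≈ -0.5833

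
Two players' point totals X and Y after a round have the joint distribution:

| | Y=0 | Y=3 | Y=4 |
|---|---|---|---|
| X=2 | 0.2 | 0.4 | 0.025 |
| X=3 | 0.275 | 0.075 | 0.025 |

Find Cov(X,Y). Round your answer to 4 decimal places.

E[X] = 2.375,  E[Y] = 1.625
E[XY] = 3.575
Cov(X,Y) = E[XY] − E[X]E[Y] = 3.575 − (2.375)(1.625) = -0.284375

-0.2844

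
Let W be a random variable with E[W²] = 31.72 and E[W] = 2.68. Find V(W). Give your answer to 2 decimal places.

V(W) = 31.72 − (2.68)² = 24.5376

24.54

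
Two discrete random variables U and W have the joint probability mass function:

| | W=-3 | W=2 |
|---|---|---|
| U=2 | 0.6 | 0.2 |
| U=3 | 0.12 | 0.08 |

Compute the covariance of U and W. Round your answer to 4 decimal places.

0.1200

E[U] = 2.2,  E[W] = -1.6
E[UW] = -3.4
Cov(U,W) = E[UW] − E[U]E[W] = -3.4 − (2.2)(-1.6) = 0.12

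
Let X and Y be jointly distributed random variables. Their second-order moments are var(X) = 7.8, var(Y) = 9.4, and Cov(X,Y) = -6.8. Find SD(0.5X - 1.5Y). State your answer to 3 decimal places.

5.771

var(0.5X - 1.5Y) = (0.5)²·var(X) + (-1.5)²·var(Y) + 2·(0.5)·(-1.5)·Cov(X,Y)
= 0.25·7.8 + 2.25·9.4 + -1.5·-6.8 = 33.3
SD(0.5X - 1.5Y) = √33.3 ≈ 5.771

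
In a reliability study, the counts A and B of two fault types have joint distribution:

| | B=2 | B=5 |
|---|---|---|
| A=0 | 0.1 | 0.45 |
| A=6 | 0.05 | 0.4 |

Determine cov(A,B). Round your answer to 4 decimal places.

0.3150

E[A] = 2.7,  E[B] = 4.55
E[AB] = 12.6
cov(A,B) = E[AB] − E[A]E[B] = 12.6 − (2.7)(4.55) = 0.315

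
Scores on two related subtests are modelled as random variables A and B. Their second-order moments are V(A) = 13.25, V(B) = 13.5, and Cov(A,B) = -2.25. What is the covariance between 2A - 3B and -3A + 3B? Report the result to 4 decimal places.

-234.7500

Cov(2A - 3B, -3A + 3B) = (2)(-3)V(A) + (-3)(3)V(B) + [(2)(3) + (-3)(-3)]Cov(A,B)
= -6·13.25 + -9·13.5 + 15·-2.25 = -234.75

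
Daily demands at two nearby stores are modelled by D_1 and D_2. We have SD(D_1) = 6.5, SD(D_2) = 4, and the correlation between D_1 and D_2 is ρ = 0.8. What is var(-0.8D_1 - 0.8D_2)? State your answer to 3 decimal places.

63.904

var(D_1) = (6.5)² = 42.25;  var(D_2) = (4)² = 16
cov(D_1,D_2) = ρ·SD(D_1)·SD(D_2) = 0.8·6.5·4 = 20.8
var(-0.8D_1 - 0.8D_2) = (-0.8)²·var(D_1) + (-0.8)²·var(D_2) + 2·(-0.8)·(-0.8)·cov(D_1,D_2)
= 0.64·42.25 + 0.64·16 + 1.28·20.8 = 63.904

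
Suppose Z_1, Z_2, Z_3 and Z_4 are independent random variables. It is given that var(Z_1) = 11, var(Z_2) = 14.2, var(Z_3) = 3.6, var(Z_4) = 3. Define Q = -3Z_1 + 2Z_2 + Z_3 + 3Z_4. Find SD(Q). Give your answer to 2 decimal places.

13.65

By independence, var(Q) = (-3)²var(Z_1) + (2)²var(Z_2) + (1)²var(Z_3) + (3)²var(Z_4)
= (-3)²·11 + (2)²·14.2 + (1)²·3.6 + (3)²·3 = 186.4
SD(Q) = √186.4 ≈ 13.65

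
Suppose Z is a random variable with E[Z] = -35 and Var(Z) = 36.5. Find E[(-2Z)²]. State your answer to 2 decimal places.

5046.00

E[-2Z] = -2·-35 = 70
Var(-2Z) = (-2)²·36.5 = 146
E[(-2Z)²] = Var((-2Z)) + (E[(-2Z)])² = 146 + (70)² = 5046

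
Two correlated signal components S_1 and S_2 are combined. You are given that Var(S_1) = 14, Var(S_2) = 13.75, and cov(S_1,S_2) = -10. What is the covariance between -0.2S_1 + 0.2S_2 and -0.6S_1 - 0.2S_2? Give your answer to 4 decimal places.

cov(-0.2S_1 + 0.2S_2, -0.6S_1 - 0.2S_2) = (-0.2)(-0.6)Var(S_1) + (0.2)(-0.2)Var(S_2) + [(-0.2)(-0.2) + (0.2)(-0.6)]cov(S_1,S_2)
= 0.12·14 + -0.04·13.75 + -0.08·-10 = 1.93

1.9300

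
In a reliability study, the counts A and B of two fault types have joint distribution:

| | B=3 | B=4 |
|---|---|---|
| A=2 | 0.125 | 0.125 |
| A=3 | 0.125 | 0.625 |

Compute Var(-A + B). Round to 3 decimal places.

0.250

E[A] = 2.75,  E[B] = 3.75,  E[AB] = 10.375
Var(A) = 7.75 − (2.75)² = 0.1875;  Var(B) = 14.25 − (3.75)² = 0.1875
Cov(A,B) = 10.375 − (2.75)(3.75) = 0.0625
Var(-A + B) = (-1)²·0.1875 + (1)²·0.1875 + 2·(-1)·(1)·0.0625 = 0.25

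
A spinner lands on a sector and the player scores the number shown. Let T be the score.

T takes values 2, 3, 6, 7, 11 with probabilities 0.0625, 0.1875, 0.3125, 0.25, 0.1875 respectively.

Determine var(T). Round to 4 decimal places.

7.4844

E[T] = (2)(0.0625) + (3)(0.1875) + (6)(0.3125) + (7)(0.25) + (11)(0.1875) = 6.375
E[T²] = (2)²(0.0625) + (3)²(0.1875) + (6)²(0.3125) + (7)²(0.25) + (11)²(0.1875) = 48.125
var(T) = E[T²] − (E[T])² = 48.125 − (6.375)² = 7.484375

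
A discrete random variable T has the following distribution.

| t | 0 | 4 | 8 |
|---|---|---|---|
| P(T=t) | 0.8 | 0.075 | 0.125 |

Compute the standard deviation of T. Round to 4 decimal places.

2.7404

E[T] = (0)(0.8) + (4)(0.075) + (8)(0.125) = 1.3
E[T²] = (0)²(0.8) + (4)²(0.075) + (8)²(0.125) = 9.2
V(T) = E[T²] − (E[T])² = 9.2 − (1.3)² = 7.51
SD(T) = √7.51 ≈ 2.7404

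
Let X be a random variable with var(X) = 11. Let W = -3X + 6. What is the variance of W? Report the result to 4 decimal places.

99.0000

var(-3X + 6) = (-3)²·var(X) = 9·11 = 99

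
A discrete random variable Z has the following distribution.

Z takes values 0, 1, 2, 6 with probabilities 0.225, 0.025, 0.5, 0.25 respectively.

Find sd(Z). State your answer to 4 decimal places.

E[Z] = (0)(0.225) + (1)(0.025) + (2)(0.5) + (6)(0.25) = 2.525
E[Z²] = (0)²(0.225) + (1)²(0.025) + (2)²(0.5) + (6)²(0.25) = 11.025
Var(Z) = E[Z²] − (E[Z])² = 11.025 − (2.525)² = 4.649375
sd(Z) = √4.649375 ≈ 2.1562

2.1562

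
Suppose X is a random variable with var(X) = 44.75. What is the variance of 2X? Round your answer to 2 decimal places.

179.00

var(2X) = (2)²·var(X) = 4·44.75 = 179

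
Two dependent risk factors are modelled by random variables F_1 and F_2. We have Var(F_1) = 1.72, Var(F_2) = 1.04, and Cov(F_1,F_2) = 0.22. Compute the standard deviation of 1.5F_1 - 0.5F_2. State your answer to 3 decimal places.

Var(1.5F_1 - 0.5F_2) = (1.5)²·Var(F_1) + (-0.5)²·Var(F_2) + 2·(1.5)·(-0.5)·Cov(F_1,F_2)
= 2.25·1.72 + 0.25·1.04 + -1.5·0.22 = 3.8
SD(1.5F_1 - 0.5F_2) = √3.8 ≈ 1.949

1.949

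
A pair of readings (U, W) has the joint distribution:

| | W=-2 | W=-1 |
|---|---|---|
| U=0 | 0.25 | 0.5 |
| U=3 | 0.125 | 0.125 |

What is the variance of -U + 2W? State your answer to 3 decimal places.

3.000

E[U] = 0.75,  E[W] = -1.375,  E[UW] = -1.125
V(U) = 2.25 − (0.75)² = 1.6875;  V(W) = 2.125 − (-1.375)² = 0.234375
Cov(U,W) = -1.125 − (0.75)(-1.375) = -0.09375
V(-U + 2W) = (-1)²·1.6875 + (2)²·0.234375 + 2·(-1)·(2)·-0.09375 = 3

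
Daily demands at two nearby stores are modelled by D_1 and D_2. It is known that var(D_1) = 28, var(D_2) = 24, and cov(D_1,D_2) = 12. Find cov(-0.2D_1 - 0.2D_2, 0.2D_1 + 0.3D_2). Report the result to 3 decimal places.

cov(-0.2D_1 - 0.2D_2, 0.2D_1 + 0.3D_2) = (-0.2)(0.2)var(D_1) + (-0.2)(0.3)var(D_2) + [(-0.2)(0.3) + (-0.2)(0.2)]cov(D_1,D_2)
= -0.04·28 + -0.06·24 + -0.1·12 = -3.76

-3.760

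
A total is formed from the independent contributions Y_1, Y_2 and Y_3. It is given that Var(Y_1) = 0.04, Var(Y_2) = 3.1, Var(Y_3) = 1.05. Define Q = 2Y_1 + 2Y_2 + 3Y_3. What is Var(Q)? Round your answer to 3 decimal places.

By independence, Var(Q) = (2)²Var(Y_1) + (2)²Var(Y_2) + (3)²Var(Y_3)
= (2)²·0.04 + (2)²·3.1 + (3)²·1.05 = 22.01

22.010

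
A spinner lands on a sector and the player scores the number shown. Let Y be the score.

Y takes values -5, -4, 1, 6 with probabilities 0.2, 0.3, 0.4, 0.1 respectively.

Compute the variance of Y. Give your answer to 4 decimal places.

12.3600

E[Y] = (-5)(0.2) + (-4)(0.3) + (1)(0.4) + (6)(0.1) = -1.2
E[Y²] = (-5)²(0.2) + (-4)²(0.3) + (1)²(0.4) + (6)²(0.1) = 13.8
Var(Y) = E[Y²] − (E[Y])² = 13.8 − (-1.2)² = 12.36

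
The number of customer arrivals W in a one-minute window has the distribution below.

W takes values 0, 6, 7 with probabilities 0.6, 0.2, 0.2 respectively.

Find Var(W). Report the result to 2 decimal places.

E[W] = (0)(0.6) + (6)(0.2) + (7)(0.2) = 2.6
E[W²] = (0)²(0.6) + (6)²(0.2) + (7)²(0.2) = 17
Var(W) = E[W²] − (E[W])² = 17 − (2.6)² = 10.24

10.24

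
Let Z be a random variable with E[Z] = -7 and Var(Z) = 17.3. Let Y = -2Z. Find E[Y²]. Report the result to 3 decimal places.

E[-2Z] = -2·-7 = 14
Var(-2Z) = (-2)²·17.3 = 69.2
E[Y²] = Var(Y) + (E[Y])² = 69.2 + (14)² = 265.2

265.200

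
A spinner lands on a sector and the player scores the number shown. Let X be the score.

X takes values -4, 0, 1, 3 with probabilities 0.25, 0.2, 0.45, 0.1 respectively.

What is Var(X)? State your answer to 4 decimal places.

E[X] = (-4)(0.25) + (0)(0.2) + (1)(0.45) + (3)(0.1) = -0.25
E[X²] = (-4)²(0.25) + (0)²(0.2) + (1)²(0.45) + (3)²(0.1) = 5.35
Var(X) = E[X²] − (E[X])² = 5.35 − (-0.25)² = 5.2875

5.2875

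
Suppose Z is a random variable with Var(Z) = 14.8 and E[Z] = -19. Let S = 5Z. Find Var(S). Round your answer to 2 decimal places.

Var(5Z) = (5)²·Var(Z) = 25·14.8 = 370

370.00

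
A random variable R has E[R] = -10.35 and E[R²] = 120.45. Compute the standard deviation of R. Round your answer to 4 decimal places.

V(R) = 120.45 − (-10.35)² = 13.3275
σ(R) = √13.3275 ≈ 3.6507

3.6507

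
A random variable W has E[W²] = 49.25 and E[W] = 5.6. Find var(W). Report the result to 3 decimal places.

17.890

var(W) = 49.25 − (5.6)² = 17.89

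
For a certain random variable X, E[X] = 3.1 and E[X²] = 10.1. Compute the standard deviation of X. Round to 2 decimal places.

0.70

V(X) = 10.1 − (3.1)² = 0.49
SD(X) = √0.49 ≈ 0.70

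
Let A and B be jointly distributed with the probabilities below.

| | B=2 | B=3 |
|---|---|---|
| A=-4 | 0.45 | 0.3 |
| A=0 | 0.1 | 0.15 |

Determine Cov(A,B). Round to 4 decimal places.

0.1500

E[A] = -3,  E[B] = 2.45
E[AB] = -7.2
Cov(A,B) = E[AB] − E[A]E[B] = -7.2 − (-3)(2.45) = 0.15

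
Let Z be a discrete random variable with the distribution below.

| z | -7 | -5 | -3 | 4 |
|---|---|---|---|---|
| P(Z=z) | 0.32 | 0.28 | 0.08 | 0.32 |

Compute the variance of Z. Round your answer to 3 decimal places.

E[Z] = (-7)(0.32) + (-5)(0.28) + (-3)(0.08) + (4)(0.32) = -2.6
E[Z²] = (-7)²(0.32) + (-5)²(0.28) + (-3)²(0.08) + (4)²(0.32) = 28.52
Var(Z) = E[Z²] − (E[Z])² = 28.52 − (-2.6)² = 21.76

21.760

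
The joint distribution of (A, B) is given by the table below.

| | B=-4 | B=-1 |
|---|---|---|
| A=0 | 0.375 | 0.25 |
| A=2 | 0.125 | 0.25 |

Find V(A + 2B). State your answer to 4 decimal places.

11.4375

E[A] = 0.75,  E[B] = -2.5,  E[AB] = -1.5
V(A) = 1.5 − (0.75)² = 0.9375;  V(B) = 8.5 − (-2.5)² = 2.25
Cov(A,B) = -1.5 − (0.75)(-2.5) = 0.375
V(A + 2B) = (1)²·0.9375 + (2)²·2.25 + 2·(1)·(2)·0.375 = 11.4375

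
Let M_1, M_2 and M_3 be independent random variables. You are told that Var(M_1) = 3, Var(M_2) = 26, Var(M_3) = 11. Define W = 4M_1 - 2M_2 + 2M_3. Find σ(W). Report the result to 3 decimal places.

14.000

By independence, Var(W) = (4)²Var(M_1) + (-2)²Var(M_2) + (2)²Var(M_3)
= (4)²·3 + (-2)²·26 + (2)²·11 = 196
σ(W) = √196 ≈ 14.000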